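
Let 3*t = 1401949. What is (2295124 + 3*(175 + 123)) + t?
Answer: 8290003/3 ≈ 2.7633e+6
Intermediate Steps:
t = 1401949/3 (t = (1/3)*1401949 = 1401949/3 ≈ 4.6732e+5)
(2295124 + 3*(175 + 123)) + t = (2295124 + 3*(175 + 123)) + 1401949/3 = (2295124 + 3*298) + 1401949/3 = (2295124 + 894) + 1401949/3 = 2296018 + 1401949/3 = 8290003/3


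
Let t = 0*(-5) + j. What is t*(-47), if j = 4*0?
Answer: 0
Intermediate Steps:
j = 0
t = 0 (t = 0*(-5) + 0 = 0 + 0 = 0)
t*(-47) = 0*(-47) = 0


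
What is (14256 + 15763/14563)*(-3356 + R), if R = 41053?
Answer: 7826873213027/14563 ≈ 5.3745e+8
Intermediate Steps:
(14256 + 15763/14563)*(-3356 + R) = (14256 + 15763/14563)*(-3356 + 41053) = (14256 + 15763*(1/14563))*37697 = (14256 + 15763/14563)*37697 = (207625891/14563)*37697 = 7826873213027/14563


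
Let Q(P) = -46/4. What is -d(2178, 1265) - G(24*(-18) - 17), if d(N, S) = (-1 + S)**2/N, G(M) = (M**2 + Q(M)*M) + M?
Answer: -450952855/2178 ≈ -2.0705e+5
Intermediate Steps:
Q(P) = -23/2 (Q(P) = -46*1/4 = -23/2)
G(M) = M**2 - 21*M/2 (G(M) = (M**2 - 23*M/2) + M = M**2 - 21*M/2)
d(N, S) = (-1 + S)**2/N
-d(2178, 1265) - G(24*(-18) - 17) = -(-1 + 1265)**2/2178 - (24*(-18) - 17)*(-21 + 2*(24*(-18) - 17))/2 = -1264**2/2178 - (-432 - 17)*(-21 + 2*(-432 - 17))/2 = -1597696/2178 - (-449)*(-21 + 2*(-449))/2 = -1*798848/1089 - (-449)*(-21 - 898)/2 = -798848/1089 - (-449)*(-919)/2 = -798848/1089 - 1*412631/2 = -798848/1089 - 412631/2 = -450952855/2178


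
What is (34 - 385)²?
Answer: 123201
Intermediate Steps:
(34 - 385)² = (-351)² = 123201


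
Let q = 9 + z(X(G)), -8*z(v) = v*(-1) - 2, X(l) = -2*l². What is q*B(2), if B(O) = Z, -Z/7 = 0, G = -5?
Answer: 0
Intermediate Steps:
Z = 0 (Z = -7*0 = 0)
B(O) = 0
z(v) = ¼ + v/8 (z(v) = -(v*(-1) - 2)/8 = -(-v - 2)/8 = -(-2 - v)/8 = ¼ + v/8)
q = 3 (q = 9 + (¼ + (-2*(-5)²)/8) = 9 + (¼ + (-2*25)/8) = 9 + (¼ + (⅛)*(-50)) = 9 + (¼ - 25/4) = 9 - 6 = 3)
q*B(2) = 3*0 = 0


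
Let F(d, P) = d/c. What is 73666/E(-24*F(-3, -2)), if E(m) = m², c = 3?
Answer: 36833/288 ≈ 127.89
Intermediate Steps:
F(d, P) = d/3
73666/E(-24*F(-3, -2)) = 73666/((-8*(-3))²) = 73666/((-24*(-1))²) = 73666/(24²) = 73666/576 = 73666*(1/576) = 36833/288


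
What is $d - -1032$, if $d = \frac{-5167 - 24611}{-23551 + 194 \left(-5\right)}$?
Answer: $\frac{3619350}{3503} \approx 1033.2$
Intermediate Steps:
$d = \frac{4254}{3503}$ ($d = - \frac{29778}{-23551 - 970} = - \frac{29778}{-24521} = \left(-29778\right) \left(- \frac{1}{24521}\right) = \frac{4254}{3503} \approx 1.2144$)
$d - -1032 = \frac{4254}{3503} - -1032 = \frac{4254}{3503} + \left(-21965 + 22997\right) = \frac{4254}{3503} + 1032 = \frac{3619350}{3503}$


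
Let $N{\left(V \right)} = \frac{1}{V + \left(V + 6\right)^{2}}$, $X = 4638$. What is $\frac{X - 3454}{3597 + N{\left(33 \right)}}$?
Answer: $\frac{1839936}{5589739} \approx 0.32916$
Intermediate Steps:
$N{\left(V \right)} = \frac{1}{V + \left(6 + V\right)^{2}}$
$\frac{X - 3454}{3597 + N{\left(33 \right)}} = \frac{4638 - 3454}{3597 + \frac{1}{33 + \left(6 + 33\right)^{2}}} = \frac{1184}{3597 + \frac{1}{33 + 39^{2}}} = \frac{1184}{3597 + \frac{1}{33 + 1521}} = \frac{1184}{3597 + \frac{1}{1554}} = \frac{1184}{\frac{5589739}{1554}} = 1184 \cdot \frac{1554}{5589739} = \frac{1839936}{5589739}$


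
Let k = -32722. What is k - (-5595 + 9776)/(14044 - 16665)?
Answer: -85760181/2621 ≈ -32720.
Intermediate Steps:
k - (-5595 + 9776)/(14044 - 16665) = -32722 - (-5595 + 9776)/(14044 - 16665) = -32722 - 4181/(-2621) = -32722 - 4181*(-1)/2621 = -32722 - 1*(-4181/2621) = -32722 + 4181/2621 = -85760181/2621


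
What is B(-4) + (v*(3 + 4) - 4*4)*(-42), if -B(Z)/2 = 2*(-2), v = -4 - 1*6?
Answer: 3620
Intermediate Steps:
v = -10 (v = -4 - 6 = -10)
B(Z) = 8 (B(Z) = -4*(-2) = -2*(-4) = 8)
B(-4) + (v*(3 + 4) - 4*4)*(-42) = 8 + (-10*(3 + 4) - 4*4)*(-42) = 8 + (-10*7 - 16)*(-42) = 8 + (-70 - 16)*(-42) = 8 - 86*(-42) = 8 + 3612 = 3620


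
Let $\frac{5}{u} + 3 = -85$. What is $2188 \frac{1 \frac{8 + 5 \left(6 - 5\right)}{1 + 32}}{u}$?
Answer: $- \frac{227552}{15} \approx -15170.0$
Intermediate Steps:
$u = - \frac{5}{88}$ ($u = \frac{5}{-3 - 85} = \frac{5}{-88} = 5 \left(- \frac{1}{88}\right) = - \frac{5}{88} \approx -0.056818$)
$2188 \frac{1 \frac{8 + 5 \left(6 - 5\right)}{1 + 32}}{u} = 2188 \frac{1 \frac{8 + 5 \left(6 - 5\right)}{1 + 32}}{- \frac{5}{88}} = 2188 \cdot 1 \frac{8 + 5 \cdot 1}{33} \left(- \frac{88}{5}\right) = 2188 \cdot 1 \left(8 + 5\right) \frac{1}{33} \left(- \frac{88}{5}\right) = 2188 \cdot 1 \cdot 13 \cdot \frac{1}{33} \left(- \frac{88}{5}\right) = 2188 \cdot 1 \cdot \frac{13}{33} \left(- \frac{88}{5}\right) = 2188 \cdot \frac{13}{33} \left(- \frac{88}{5}\right) = 2188 \left(- \frac{104}{15}\right) = - \frac{227552}{15}$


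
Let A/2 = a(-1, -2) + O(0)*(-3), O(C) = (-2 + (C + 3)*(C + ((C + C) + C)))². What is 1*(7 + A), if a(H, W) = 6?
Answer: -5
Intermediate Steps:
O(C) = (-2 + 4*C*(3 + C))² (O(C) = (-2 + (3 + C)*(C + (2*C + C)))² = (-2 + (3 + C)*(C + 3*C))² = (-2 + (3 + C)*(4*C))² = (-2 + 4*C*(3 + C))²)
A = -12 (A = 2*(6 + (4*(-1 + 2*0² + 6*0)²)*(-3)) = 2*(6 + (4*(-1 + 2*0 + 0)²)*(-3)) = 2*(6 + (4*(-1 + 0 + 0)²)*(-3)) = 2*(6 + (4*(-1)²)*(-3)) = 2*(6 + (4*1)*(-3)) = 2*(6 + 4*(-3)) = 2*(6 - 12) = 2*(-6) = -12)
1*(7 + A) = 1*(7 - 12) = 1*(-5) = -5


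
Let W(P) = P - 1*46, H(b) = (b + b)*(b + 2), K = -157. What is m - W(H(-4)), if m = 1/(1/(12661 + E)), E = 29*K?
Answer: 8138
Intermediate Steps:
H(b) = 2*b*(2 + b) (H(b) = (2*b)*(2 + b) = 2*b*(2 + b))
E = -4553 (E = 29*(-157) = -4553)
W(P) = -46 + P (W(P) = P - 46 = -46 + P)
m = 8108 (m = 1/(1/(12661 - 4553)) = 1/(1/8108) = 8108)
m - W(H(-4)) = 8108 - (-46 + 2*(-4)*(2 - 4)) = 8108 - (-46 + 2*(-4)*(-2)) = 8108 - (-46 + 16) = 8108 - 1*(-30) = 8108 + 30 = 8138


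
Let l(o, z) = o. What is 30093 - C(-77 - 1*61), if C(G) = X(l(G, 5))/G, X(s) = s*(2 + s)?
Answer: 30229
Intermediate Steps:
C(G) = 2 + G (C(G) = (G*(2 + G))/G = 2 + G)
30093 - C(-77 - 1*61) = 30093 - (2 + (-77 - 1*61)) = 30093 - (2 + (-77 - 61)) = 30093 - (2 - 138) = 30093 - 1*(-136) = 30093 + 136 = 30229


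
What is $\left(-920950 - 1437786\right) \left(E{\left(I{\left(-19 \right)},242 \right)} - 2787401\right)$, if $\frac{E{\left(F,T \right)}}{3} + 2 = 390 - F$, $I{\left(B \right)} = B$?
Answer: $6571863068480$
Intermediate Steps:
$E{\left(F,T \right)} = 1164 - 3 F$ ($E{\left(F,T \right)} = -6 + 3 \left(390 - F\right) = -6 - \left(-1170 + 3 F\right) = 1164 - 3 F$)
$\left(-920950 - 1437786\right) \left(E{\left(I{\left(-19 \right)},242 \right)} - 2787401\right) = \left(-920950 - 1437786\right) \left(\left(1164 - -57\right) - 2787401\right) = - 2358736 \left(\left(1164 + 57\right) - 2787401\right) = - 2358736 \left(1221 - 2787401\right) = \left(-2358736\right) \left(-2786180\right) = 6571863068480$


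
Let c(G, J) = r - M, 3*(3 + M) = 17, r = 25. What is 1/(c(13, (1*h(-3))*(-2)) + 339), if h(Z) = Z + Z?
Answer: 3/1084 ≈ 0.0027675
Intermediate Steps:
M = 8/3 (M = -3 + (1/3)*17 = -3 + 17/3 = 8/3 ≈ 2.6667)
h(Z) = 2*Z
c(G, J) = 67/3 (c(G, J) = 25 - 1*8/3 = 25 - 8/3 = 67/3)
1/(c(13, (1*h(-3))*(-2)) + 339) = 1/(67/3 + 339) = 1/(1084/3) = 3/1084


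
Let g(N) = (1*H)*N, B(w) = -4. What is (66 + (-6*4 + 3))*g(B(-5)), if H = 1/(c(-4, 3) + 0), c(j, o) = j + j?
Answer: 45/2 ≈ 22.500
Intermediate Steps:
c(j, o) = 2*j
H = -⅛ (H = 1/(2*(-4) + 0) = 1/(-8 + 0) = 1/(-8) = -⅛ ≈ -0.12500)
g(N) = -N/8 (g(N) = (1*(-⅛))*N = -N/8)
(66 + (-6*4 + 3))*g(B(-5)) = (66 + (-6*4 + 3))*(-⅛*(-4)) = (66 + (-24 + 3))*(½) = (66 - 21)*(½) = 45*(½) = 45/2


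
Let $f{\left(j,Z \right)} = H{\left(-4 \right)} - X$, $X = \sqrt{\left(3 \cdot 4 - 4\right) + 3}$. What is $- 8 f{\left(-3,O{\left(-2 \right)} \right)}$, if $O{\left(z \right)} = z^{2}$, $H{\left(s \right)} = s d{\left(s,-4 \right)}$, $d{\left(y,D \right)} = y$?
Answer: $-128 + 8 \sqrt{11} \approx -101.47$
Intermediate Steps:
$H{\left(s \right)} = s^{2}$ ($H{\left(s \right)} = s s = s^{2}$)
$X = \sqrt{11}$ ($X = \sqrt{\left(12 - 4\right) + 3} = \sqrt{8 + 3} = \sqrt{11} \approx 3.3166$)
$f{\left(j,Z \right)} = 16 - \sqrt{11}$ ($f{\left(j,Z \right)} = \left(-4\right)^{2} - \sqrt{11} = 16 - \sqrt{11}$)
$- 8 f{\left(-3,O{\left(-2 \right)} \right)} = - 8 \left(16 - \sqrt{11}\right) = -128 + 8 \sqrt{11}$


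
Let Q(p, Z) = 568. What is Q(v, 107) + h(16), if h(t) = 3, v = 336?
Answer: 571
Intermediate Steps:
Q(v, 107) + h(16) = 568 + 3 = 571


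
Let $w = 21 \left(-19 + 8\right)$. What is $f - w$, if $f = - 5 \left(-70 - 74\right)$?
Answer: $951$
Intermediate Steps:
$f = 720$ ($f = \left(-5\right) \left(-144\right) = 720$)
$w = -231$ ($w = 21 \left(-11\right) = -231$)
$f - w = 720 - -231 = 720 + 231 = 951$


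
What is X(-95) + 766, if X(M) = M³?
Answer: -856609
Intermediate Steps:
X(-95) + 766 = (-95)³ + 766 = -857375 + 766 = -856609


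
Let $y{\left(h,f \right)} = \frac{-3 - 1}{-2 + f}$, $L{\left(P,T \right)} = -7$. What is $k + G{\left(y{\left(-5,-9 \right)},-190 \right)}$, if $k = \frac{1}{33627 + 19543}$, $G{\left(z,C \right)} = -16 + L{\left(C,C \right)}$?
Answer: $- \frac{1222909}{53170} \approx -23.0$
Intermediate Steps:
$y{\left(h,f \right)} = - \frac{4}{-2 + f}$
$G{\left(z,C \right)} = -23$ ($G{\left(z,C \right)} = -16 - 7 = -23$)
$k = \frac{1}{53170} \approx 1.8808 \cdot 10^{-5}$
$k + G{\left(y{\left(-5,-9 \right)},-190 \right)} = \frac{1}{53170} - 23 = - \frac{1222909}{53170}$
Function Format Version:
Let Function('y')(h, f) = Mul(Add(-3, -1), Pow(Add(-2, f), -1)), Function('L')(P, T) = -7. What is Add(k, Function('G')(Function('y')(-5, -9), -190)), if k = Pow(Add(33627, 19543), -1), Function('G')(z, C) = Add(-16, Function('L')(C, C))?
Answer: Rational(-1222909, 53170) ≈ -23.000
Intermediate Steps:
Function('y')(h, f) = Mul(-4, Pow(Add(-2, f), -1))
Function('G')(z, C) = -23 (Function('G')(z, C) = Add(-16, -7) = -23)
k = Rational(1, 53170) (k = Pow(53170, -1) = Rational(1, 53170) ≈ 1.8808e-5)
Add(k, Function('G')(Function('y')(-5, -9), -190)) = Add(Rational(1, 53170), -23) = Rational(-1222909, 53170)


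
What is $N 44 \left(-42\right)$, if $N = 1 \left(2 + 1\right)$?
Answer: $-5544$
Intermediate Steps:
$N = 3$ ($N = 1 \cdot 3 = 3$)
$N 44 \left(-42\right) = 3 \cdot 44 \left(-42\right) = 132 \left(-42\right) = -5544$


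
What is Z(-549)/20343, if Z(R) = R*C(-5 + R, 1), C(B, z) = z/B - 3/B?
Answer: -183/1878337 ≈ -9.7427e-5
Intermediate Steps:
C(B, z) = -3/B + z/B
Z(R) = -2*R/(-5 + R) (Z(R) = R*((-3 + 1)/(-5 + R)) = R*(-2/(-5 + R)) = -2*R/(-5 + R))
Z(-549)/20343 = -2*(-549)/(-5 - 549)/20343 = -2*(-549)/(-554)*(1/20343) = -2*(-549)*(-1/554)*(1/20343) = -549/277*1/20343 = -183/1878337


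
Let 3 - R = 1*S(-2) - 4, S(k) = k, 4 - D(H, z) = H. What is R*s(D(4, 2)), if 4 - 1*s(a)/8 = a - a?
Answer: 288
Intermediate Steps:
D(H, z) = 4 - H
s(a) = 32 (s(a) = 32 - 8*(a - a) = 32 - 8*0 = 32 + 0 = 32)
R = 9 (R = 3 - (1*(-2) - 4) = 3 - (-2 - 4) = 3 - 1*(-6) = 3 + 6 = 9)
R*s(D(4, 2)) = 9*32 = 288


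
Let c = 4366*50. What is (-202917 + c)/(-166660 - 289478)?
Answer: -15383/456138 ≈ -0.033724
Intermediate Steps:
c = 218300
(-202917 + c)/(-166660 - 289478) = (-202917 + 218300)/(-166660 - 289478) = 15383/(-456138) = 15383*(-1/456138) = -15383/456138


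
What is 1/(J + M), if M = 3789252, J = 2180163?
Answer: 1/5969415 ≈ 1.6752e-7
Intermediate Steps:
1/(J + M) = 1/(2180163 + 3789252) = 1/5969415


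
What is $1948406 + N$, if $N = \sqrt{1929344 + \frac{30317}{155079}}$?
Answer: $1948406 + \frac{\sqrt{5155528441902883}}{51693} \approx 1.9498 \cdot 10^{6}$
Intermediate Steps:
$N = \frac{\sqrt{5155528441902883}}{51693}$ ($N = \sqrt{1929344 + 30317 \cdot \frac{1}{155079}} = \sqrt{1929344 + \frac{30317}{155079}} = \sqrt{\frac{299200768493}{155079}} = \frac{\sqrt{5155528441902883}}{51693} \approx 1389.0$)
$1948406 + N = 1948406 + \frac{\sqrt{5155528441902883}}{51693}$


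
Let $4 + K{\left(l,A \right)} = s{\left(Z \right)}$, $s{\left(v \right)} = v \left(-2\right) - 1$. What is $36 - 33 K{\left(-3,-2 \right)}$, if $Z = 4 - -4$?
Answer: $729$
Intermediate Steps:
$Z = 8$ ($Z = 4 + 4 = 8$)
$s{\left(v \right)} = -1 - 2 v$ ($s{\left(v \right)} = - 2 v - 1 = -1 - 2 v$)
$K{\left(l,A \right)} = -21$ ($K{\left(l,A \right)} = -4 - 17 = -21$)
$36 - 33 K{\left(-3,-2 \right)} = 36 - -693 = 36 + 693 = 729$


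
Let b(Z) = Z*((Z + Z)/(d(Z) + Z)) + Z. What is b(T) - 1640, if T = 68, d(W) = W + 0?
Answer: -1504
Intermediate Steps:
d(W) = W
b(Z) = 2*Z (b(Z) = Z*((Z + Z)/(Z + Z)) + Z = Z*((2*Z)/((2*Z))) + Z = Z*((2*Z)*(1/(2*Z))) + Z = Z*1 + Z = Z + Z = 2*Z)
b(T) - 1640 = 2*68 - 1640 = 136 - 1640 = -1504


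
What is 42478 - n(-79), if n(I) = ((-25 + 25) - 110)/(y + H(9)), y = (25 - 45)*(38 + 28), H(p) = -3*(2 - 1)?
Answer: 56198284/1323 ≈ 42478.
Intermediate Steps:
H(p) = -3 (H(p) = -3*1 = -3)
y = -1320 (y = -20*66 = -1320)
n(I) = 110/1323 (n(I) = ((-25 + 25) - 110)/(-1320 - 3) = (0 - 110)/(-1323) = -110*(-1/1323) = 110/1323)
42478 - n(-79) = 42478 - 1*110/1323 = 42478 - 110/1323 = 56198284/1323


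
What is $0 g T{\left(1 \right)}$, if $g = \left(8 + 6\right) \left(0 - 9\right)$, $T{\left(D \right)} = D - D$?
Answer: $0$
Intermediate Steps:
$T{\left(D \right)} = 0$
$g = -126$ ($g = 14 \left(-9\right) = -126$)
$0 g T{\left(1 \right)} = 0 \left(-126\right) 0 = 0 \cdot 0 = 0$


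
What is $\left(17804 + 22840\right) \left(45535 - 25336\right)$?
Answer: $820968156$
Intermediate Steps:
$\left(17804 + 22840\right) \left(45535 - 25336\right) = 40644 \cdot 20199 = 820968156$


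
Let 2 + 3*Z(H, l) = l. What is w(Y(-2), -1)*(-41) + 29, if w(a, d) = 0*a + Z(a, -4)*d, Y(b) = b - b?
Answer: -53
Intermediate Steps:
Z(H, l) = -2/3 + l/3
Y(b) = 0
w(a, d) = -2*d (w(a, d) = 0*a + (-2/3 + (1/3)*(-4))*d = 0 + (-2/3 - 4/3)*d = 0 - 2*d = -2*d)
w(Y(-2), -1)*(-41) + 29 = -2*(-1)*(-41) + 29 = 2*(-41) + 29 = -82 + 29 = -53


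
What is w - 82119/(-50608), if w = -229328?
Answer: -11605749305/50608 ≈ -2.2933e+5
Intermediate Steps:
w - 82119/(-50608) = -229328 - 82119/(-50608) = -229328 - 82119*(-1)/50608 = -229328 - 1*(-82119/50608) = -229328 + 82119/50608 = -11605749305/50608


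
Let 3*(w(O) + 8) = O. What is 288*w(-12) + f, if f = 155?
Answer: -3301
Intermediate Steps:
w(O) = -8 + O/3
288*w(-12) + f = 288*(-8 + (1/3)*(-12)) + 155 = 288*(-8 - 4) + 155 = 288*(-12) + 155 = -3456 + 155 = -3301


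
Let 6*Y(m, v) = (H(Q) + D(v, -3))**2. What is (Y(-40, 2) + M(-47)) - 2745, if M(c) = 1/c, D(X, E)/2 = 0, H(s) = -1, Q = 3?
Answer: -774049/282 ≈ -2744.9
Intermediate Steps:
D(X, E) = 0 (D(X, E) = 2*0 = 0)
Y(m, v) = 1/6 (Y(m, v) = (-1 + 0)**2/6 = (1/6)*(-1)**2 = (1/6)*1 = 1/6)
(Y(-40, 2) + M(-47)) - 2745 = (1/6 + 1/(-47)) - 2745 = (1/6 - 1/47) - 2745 = 41/282 - 2745 = -774049/282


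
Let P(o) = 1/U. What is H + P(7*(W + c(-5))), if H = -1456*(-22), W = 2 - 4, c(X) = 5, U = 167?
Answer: 5349345/167 ≈ 32032.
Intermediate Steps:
W = -2
H = 32032
P(o) = 1/167
H + P(7*(W + c(-5))) = 32032 + 1/167 = 5349345/167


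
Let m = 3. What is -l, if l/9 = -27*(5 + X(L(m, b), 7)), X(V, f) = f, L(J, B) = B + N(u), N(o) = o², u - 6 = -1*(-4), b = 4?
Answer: 2916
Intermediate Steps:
u = 10 (u = 6 - 1*(-4) = 6 + 4 = 10)
L(J, B) = 100 + B (L(J, B) = B + 10² = B + 100 = 100 + B)
l = -2916 (l = 9*(-27*(5 + 7)) = 9*(-27*12) = 9*(-324) = -2916)
-l = -1*(-2916) = 2916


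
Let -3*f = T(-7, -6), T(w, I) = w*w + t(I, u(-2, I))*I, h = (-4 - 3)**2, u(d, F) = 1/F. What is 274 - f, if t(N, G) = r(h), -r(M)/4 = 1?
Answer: 895/3 ≈ 298.33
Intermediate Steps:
h = 49 (h = (-7)**2 = 49)
r(M) = -4 (r(M) = -4*1 = -4)
t(N, G) = -4
T(w, I) = w**2 - 4*I (T(w, I) = w*w - 4*I = w**2 - 4*I)
f = -73/3 (f = -((-7)**2 - 4*(-6))/3 = -(49 + 24)/3 = -1/3*73 = -73/3 ≈ -24.333)
274 - f = 274 - 1*(-73/3) = 274 + 73/3 = 895/3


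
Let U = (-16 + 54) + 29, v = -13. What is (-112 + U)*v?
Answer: 585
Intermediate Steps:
U = 67 (U = 38 + 29 = 67)
(-112 + U)*v = (-112 + 67)*(-13) = -45*(-13) = 585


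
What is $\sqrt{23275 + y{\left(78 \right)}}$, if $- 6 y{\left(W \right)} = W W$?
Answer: $\sqrt{22261} \approx 149.2$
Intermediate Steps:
$y{\left(W \right)} = - \frac{W^{2}}{6}$ ($y{\left(W \right)} = - \frac{W W}{6} = - \frac{W^{2}}{6}$)
$\sqrt{23275 + y{\left(78 \right)}} = \sqrt{23275 - \frac{78^{2}}{6}} = \sqrt{23275 - 1014} = \sqrt{22261}$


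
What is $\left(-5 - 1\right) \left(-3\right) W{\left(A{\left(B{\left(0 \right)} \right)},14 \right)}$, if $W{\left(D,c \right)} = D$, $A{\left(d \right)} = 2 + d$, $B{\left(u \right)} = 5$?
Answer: $126$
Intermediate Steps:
$\left(-5 - 1\right) \left(-3\right) W{\left(A{\left(B{\left(0 \right)} \right)},14 \right)} = \left(-5 - 1\right) \left(-3\right) \left(2 + 5\right) = \left(-6\right) \left(-3\right) 7 = 18 \cdot 7 = 126$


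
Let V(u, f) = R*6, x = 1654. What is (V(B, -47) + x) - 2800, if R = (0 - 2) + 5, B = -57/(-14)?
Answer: -1128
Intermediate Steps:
B = 57/14 (B = -57*(-1/14) = 57/14 ≈ 4.0714)
R = 3 (R = -2 + 5 = 3)
V(u, f) = 18 (V(u, f) = 3*6 = 18)
(V(B, -47) + x) - 2800 = (18 + 1654) - 2800 = 1672 - 2800 = -1128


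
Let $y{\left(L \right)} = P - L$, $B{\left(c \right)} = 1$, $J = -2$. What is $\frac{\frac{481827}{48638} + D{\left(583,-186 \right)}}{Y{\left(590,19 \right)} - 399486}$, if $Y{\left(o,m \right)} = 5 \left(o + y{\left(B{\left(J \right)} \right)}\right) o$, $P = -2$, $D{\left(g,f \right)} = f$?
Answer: $- \frac{8564841}{64793792632} \approx -0.00013219$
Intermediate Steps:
$y{\left(L \right)} = -2 - L$
$Y{\left(o,m \right)} = o \left(-15 + 5 o\right)$ ($Y{\left(o,m \right)} = 5 \left(o - 3\right) o = 5 \left(-3 + o\right) o = \left(-15 + 5 o\right) o = o \left(-15 + 5 o\right)$)
$\frac{\frac{481827}{48638} + D{\left(583,-186 \right)}}{Y{\left(590,19 \right)} - 399486} = \frac{\frac{481827}{48638} - 186}{5 \cdot 590 \left(-3 + 590\right) - 399486} = \frac{481827 \cdot \frac{1}{48638} - 186}{5 \cdot 590 \cdot 587 - 399486} = \frac{\frac{481827}{48638} - 186}{1731650 - 399486} = - \frac{8564841}{48638 \cdot 1332164} = \left(- \frac{8564841}{48638}\right) \frac{1}{1332164} = - \frac{8564841}{64793792632}$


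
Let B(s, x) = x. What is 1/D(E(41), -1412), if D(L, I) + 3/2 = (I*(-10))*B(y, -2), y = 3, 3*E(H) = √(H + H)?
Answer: -2/56483 ≈ -3.5409e-5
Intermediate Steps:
E(H) = √2*√H/3 (E(H) = √(H + H)/3 = √(2*H)/3 = (√2*√H)/3 = √2*√H/3)
D(L, I) = -3/2 + 20*I (D(L, I) = -3/2 + (I*(-10))*(-2) = -3/2 - 10*I*(-2) = -3/2 + 20*I)
1/D(E(41), -1412) = 1/(-3/2 + 20*(-1412)) = 1/(-3/2 - 28240) = 1/(-56483/2) = -2/56483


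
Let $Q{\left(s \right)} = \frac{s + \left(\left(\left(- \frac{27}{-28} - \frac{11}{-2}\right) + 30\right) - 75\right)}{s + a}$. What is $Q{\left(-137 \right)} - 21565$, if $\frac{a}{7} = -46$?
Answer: $- \frac{277148465}{12852} \approx -21565.0$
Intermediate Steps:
$a = -322$ ($a = 7 \left(-46\right) = -322$)
$Q{\left(s \right)} = \frac{- \frac{1079}{28} + s}{-322 + s}$ ($Q{\left(s \right)} = \frac{s + \left(\left(\left(- \frac{27}{-28} - \frac{11}{-2}\right) + 30\right) - 75\right)}{s - 322} = \frac{s + \left(\left(\left(\left(-27\right) \left(- \frac{1}{28}\right) - - \frac{11}{2}\right) + 30\right) - 75\right)}{-322 + s} = \frac{s + \left(\left(\left(\frac{27}{28} + \frac{11}{2}\right) + 30\right) - 75\right)}{-322 + s} = \frac{s + \left(\left(\frac{181}{28} + 30\right) - 75\right)}{-322 + s} = \frac{s + \left(\frac{1021}{28} - 75\right)}{-322 + s} = \frac{s - \frac{1079}{28}}{-322 + s} = \frac{- \frac{1079}{28} + s}{-322 + s}$)
$Q{\left(-137 \right)} - 21565 = \frac{- \frac{1079}{28} - 137}{-322 - 137} - 21565 = \frac{1}{-459} \left(- \frac{4915}{28}\right) - 21565 = \left(- \frac{1}{459}\right) \left(- \frac{4915}{28}\right) - 21565 = \frac{4915}{12852} - 21565 = - \frac{277148465}{12852}$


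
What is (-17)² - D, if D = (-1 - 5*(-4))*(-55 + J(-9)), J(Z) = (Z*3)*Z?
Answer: -3283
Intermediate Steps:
J(Z) = 3*Z² (J(Z) = (3*Z)*Z = 3*Z²)
D = 3572 (D = (-1 - 5*(-4))*(-55 + 3*(-9)²) = (-1 + 20)*(-55 + 3*81) = 19*(-55 + 243) = 19*188 = 3572)
(-17)² - D = (-17)² - 1*3572 = 289 - 3572 = -3283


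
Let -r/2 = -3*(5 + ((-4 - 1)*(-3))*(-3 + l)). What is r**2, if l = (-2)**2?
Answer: 14400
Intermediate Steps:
l = 4
r = 120 (r = -(-6)*(5 + ((-4 - 1)*(-3))*(-3 + 4)) = -(-6)*(5 - 5*(-3)*1) = -(-6)*(5 + 15*1) = -(-6)*(5 + 15) = -(-6)*20 = -2*(-60) = 120)
r**2 = 120**2 = 14400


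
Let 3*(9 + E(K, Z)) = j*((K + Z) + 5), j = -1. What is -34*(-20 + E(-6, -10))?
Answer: 2584/3 ≈ 861.33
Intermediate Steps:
E(K, Z) = -32/3 - K/3 - Z/3 (E(K, Z) = -9 + (-((K + Z) + 5))/3 = -9 + (-(5 + K + Z))/3 = -9 + (-5 - K - Z)/3 = -9 + (-5/3 - K/3 - Z/3) = -32/3 - K/3 - Z/3)
-34*(-20 + E(-6, -10)) = -34*(-20 + (-32/3 - 1/3*(-6) - 1/3*(-10))) = -34*(-20 + (-32/3 + 2 + 10/3)) = -34*(-20 - 16/3) = -34*(-76/3) = 2584/3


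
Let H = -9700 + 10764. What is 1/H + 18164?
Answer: 19326497/1064 ≈ 18164.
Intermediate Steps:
H = 1064
1/H + 18164 = 1/1064 + 18164 = 19326497/1064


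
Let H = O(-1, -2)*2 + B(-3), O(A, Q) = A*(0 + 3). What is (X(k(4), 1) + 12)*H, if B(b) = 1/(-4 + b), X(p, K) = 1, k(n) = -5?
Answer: -559/7 ≈ -79.857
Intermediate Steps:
O(A, Q) = 3*A (O(A, Q) = A*3 = 3*A)
H = -43/7 (H = (3*(-1))*2 + 1/(-4 - 3) = -3*2 + 1/(-7) = -6 - 1/7 = -43/7 ≈ -6.1429)
(X(k(4), 1) + 12)*H = (1 + 12)*(-43/7) = 13*(-43/7) = -559/7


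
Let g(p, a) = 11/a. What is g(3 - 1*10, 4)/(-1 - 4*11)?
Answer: -11/180 ≈ -0.061111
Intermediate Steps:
g(3 - 1*10, 4)/(-1 - 4*11) = (11/4)/(-1 - 4*11) = (11*(¼))/(-1 - 44) = (11/4)/(-45) = (11/4)*(-1/45) = -11/180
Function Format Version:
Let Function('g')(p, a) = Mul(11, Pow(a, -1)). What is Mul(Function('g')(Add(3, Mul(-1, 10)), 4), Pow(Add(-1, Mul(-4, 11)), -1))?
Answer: Rational(-11, 180) ≈ -0.061111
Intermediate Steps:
Mul(Function('g')(Add(3, Mul(-1, 10)), 4), Pow(Add(-1, Mul(-4, 11)), -1)) = Mul(Mul(11, Pow(4, -1)), Pow(Add(-1, Mul(-4, 11)), -1)) = Mul(Mul(11, Rational(1, 4)), Pow(Add(-1, -44), -1)) = Mul(Rational(11, 4), Pow(-45, -1)) = Mul(Rational(11, 4), Rational(-1, 45)) = Rational(-11, 180)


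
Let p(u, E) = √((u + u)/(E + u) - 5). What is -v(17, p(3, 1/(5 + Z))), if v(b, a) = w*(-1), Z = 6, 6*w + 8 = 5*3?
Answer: 7/6 ≈ 1.1667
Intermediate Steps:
w = 7/6 (w = -4/3 + (5*3)/6 = -4/3 + (⅙)*15 = -4/3 + 5/2 = 7/6 ≈ 1.1667)
p(u, E) = √(-5 + 2*u/(E + u)) (p(u, E) = √((2*u)/(E + u) - 5) = √(2*u/(E + u) - 5) = √(-5 + 2*u/(E + u)))
v(b, a) = -7/6 (v(b, a) = (7/6)*(-1) = -7/6)
-v(17, p(3, 1/(5 + Z))) = -1*(-7/6) = 7/6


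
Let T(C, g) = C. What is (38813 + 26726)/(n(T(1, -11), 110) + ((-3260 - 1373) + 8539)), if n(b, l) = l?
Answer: 65539/4016 ≈ 16.319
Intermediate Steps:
(38813 + 26726)/(n(T(1, -11), 110) + ((-3260 - 1373) + 8539)) = (38813 + 26726)/(110 + ((-3260 - 1373) + 8539)) = 65539/(110 + (-4633 + 8539)) = 65539/(110 + 3906) = 65539/4016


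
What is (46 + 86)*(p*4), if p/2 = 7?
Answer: 7392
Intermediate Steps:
p = 14 (p = 2*7 = 14)
(46 + 86)*(p*4) = (46 + 86)*(14*4) = 132*56 = 7392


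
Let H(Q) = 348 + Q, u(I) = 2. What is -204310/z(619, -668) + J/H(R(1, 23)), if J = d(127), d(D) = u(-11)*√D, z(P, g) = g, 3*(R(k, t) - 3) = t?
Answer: 102155/334 + 3*√127/538 ≈ 305.92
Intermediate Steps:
R(k, t) = 3 + t/3
d(D) = 2*√D
J = 2*√127 ≈ 22.539
-204310/z(619, -668) + J/H(R(1, 23)) = -204310/(-668) + (2*√127)/(348 + (3 + (⅓)*23)) = -204310*(-1/668) + (2*√127)/(348 + (3 + 23/3)) = 102155/334 + (2*√127)/(348 + 32/3) = 102155/334 + (2*√127)/(1076/3) = 102155/334 + (2*√127)*(3/1076) = 102155/334 + 3*√127/538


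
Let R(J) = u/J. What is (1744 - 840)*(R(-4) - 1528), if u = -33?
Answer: -1373854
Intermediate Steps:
R(J) = -33/J
(1744 - 840)*(R(-4) - 1528) = (1744 - 840)*(-33/(-4) - 1528) = 904*(-33*(-1/4) - 1528) = 904*(33/4 - 1528) = 904*(-6079/4) = -1373854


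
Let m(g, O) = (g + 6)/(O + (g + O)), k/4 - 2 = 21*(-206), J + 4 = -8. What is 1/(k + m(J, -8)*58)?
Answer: -7/120985 ≈ -5.7858e-5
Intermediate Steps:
J = -12 (J = -4 - 8 = -12)
k = -17296 (k = 8 + 4*(21*(-206)) = 8 + 4*(-4326) = 8 - 17304 = -17296)
m(g, O) = (6 + g)/(g + 2*O) (m(g, O) = (6 + g)/(O + (O + g)) = (6 + g)/(g + 2*O))
1/(k + m(J, -8)*58) = 1/(-17296 + ((6 - 12)/(-12 + 2*(-8)))*58) = 1/(-17296 + (-6/(-12 - 16))*58) = 1/(-17296 + (-6/(-28))*58) = 1/(-17296 - 1/28*(-6)*58) = 1/(-17296 + (3/14)*58) = 1/(-17296 + 87/7) = 1/(-120985/7) = -7/120985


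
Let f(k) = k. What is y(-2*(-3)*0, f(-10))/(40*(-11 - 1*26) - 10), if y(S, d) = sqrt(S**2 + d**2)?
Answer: -1/149 ≈ -0.0067114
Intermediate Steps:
y(-2*(-3)*0, f(-10))/(40*(-11 - 1*26) - 10) = sqrt((-2*(-3)*0)**2 + (-10)**2)/(40*(-11 - 1*26) - 10) = sqrt((6*0)**2 + 100)/(40*(-11 - 26) - 10) = sqrt(0**2 + 100)/(40*(-37) - 10) = sqrt(0 + 100)/(-1480 - 10) = sqrt(100)/(-1490) = 10*(-1/1490) = -1/149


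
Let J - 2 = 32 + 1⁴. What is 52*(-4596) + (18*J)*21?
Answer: -225762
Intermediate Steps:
J = 35 (J = 2 + (32 + 1⁴) = 2 + (32 + 1) = 2 + 33 = 35)
52*(-4596) + (18*J)*21 = 52*(-4596) + (18*35)*21 = -238992 + 630*21 = -238992 + 13230 = -225762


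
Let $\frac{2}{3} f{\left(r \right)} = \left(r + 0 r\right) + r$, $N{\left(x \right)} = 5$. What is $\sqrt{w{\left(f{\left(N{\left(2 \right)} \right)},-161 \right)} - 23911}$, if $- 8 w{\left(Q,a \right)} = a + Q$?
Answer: $\frac{3 i \sqrt{10619}}{2} \approx 154.57 i$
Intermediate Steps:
$f{\left(r \right)} = 3 r$ ($f{\left(r \right)} = \frac{3 \left(\left(r + 0 r\right) + r\right)}{2} = \frac{3 \left(\left(r + 0\right) + r\right)}{2} = \frac{3 \left(r + r\right)}{2} = \frac{3 \cdot 2 r}{2} = 3 r$)
$w{\left(Q,a \right)} = - \frac{Q}{8} - \frac{a}{8}$ ($w{\left(Q,a \right)} = - \frac{a + Q}{8} = - \frac{Q + a}{8} = - \frac{Q}{8} - \frac{a}{8}$)
$\sqrt{w{\left(f{\left(N{\left(2 \right)} \right)},-161 \right)} - 23911} = \sqrt{\left(- \frac{3 \cdot 5}{8} - - \frac{161}{8}\right) - 23911} = \sqrt{\left(\left(- \frac{1}{8}\right) 15 + \frac{161}{8}\right) - 23911} = \sqrt{\left(- \frac{15}{8} + \frac{161}{8}\right) - 23911} = \sqrt{\frac{73}{4} - 23911} = \sqrt{- \frac{95571}{4}} = \frac{3 i \sqrt{10619}}{2}$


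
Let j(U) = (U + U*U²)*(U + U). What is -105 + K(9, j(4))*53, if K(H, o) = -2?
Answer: -211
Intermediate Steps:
j(U) = 2*U*(U + U³) (j(U) = (U + U³)*(2*U) = 2*U*(U + U³))
-105 + K(9, j(4))*53 = -105 - 2*53 = -105 - 106 = -211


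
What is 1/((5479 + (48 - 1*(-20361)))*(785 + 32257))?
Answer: 1/855391296 ≈ 1.1691e-9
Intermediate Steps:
1/((5479 + (48 - 1*(-20361)))*(785 + 32257)) = 1/((5479 + (48 + 20361))*33042) = 1/((5479 + 20409)*33042) = 1/(25888*33042) = 1/855391296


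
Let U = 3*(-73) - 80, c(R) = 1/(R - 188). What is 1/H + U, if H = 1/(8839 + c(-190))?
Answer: 3228119/378 ≈ 8540.0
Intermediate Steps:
c(R) = 1/(-188 + R)
U = -299 (U = -219 - 80 = -299)
H = 378/3341141 (H = 1/(8839 + 1/(-188 - 190)) = 1/(8839 + 1/(-378)) = 1/(8839 - 1/378) = 1/(3341141/378) = 378/3341141 ≈ 0.00011313)
1/H + U = 1/(378/3341141) - 299 = 3341141/378 - 299 = 3228119/378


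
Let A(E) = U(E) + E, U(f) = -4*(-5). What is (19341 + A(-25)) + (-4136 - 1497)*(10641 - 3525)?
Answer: -40065092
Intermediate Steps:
U(f) = 20
A(E) = 20 + E
(19341 + A(-25)) + (-4136 - 1497)*(10641 - 3525) = (19341 + (20 - 25)) + (-4136 - 1497)*(10641 - 3525) = (19341 - 5) - 5633*7116 = 19336 - 40084428 = -40065092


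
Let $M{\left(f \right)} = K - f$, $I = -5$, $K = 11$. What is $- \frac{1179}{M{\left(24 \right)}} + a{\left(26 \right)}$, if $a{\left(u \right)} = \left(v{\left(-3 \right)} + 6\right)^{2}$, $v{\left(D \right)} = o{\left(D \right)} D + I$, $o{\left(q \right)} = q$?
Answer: $\frac{2479}{13} \approx 190.69$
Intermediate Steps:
$v{\left(D \right)} = -5 + D^{2}$ ($v{\left(D \right)} = D D - 5 = D^{2} - 5 = -5 + D^{2}$)
$a{\left(u \right)} = 100$ ($a{\left(u \right)} = \left(\left(-5 + \left(-3\right)^{2}\right) + 6\right)^{2} = \left(\left(-5 + 9\right) + 6\right)^{2} = \left(4 + 6\right)^{2} = 10^{2} = 100$)
$M{\left(f \right)} = 11 - f$
$- \frac{1179}{M{\left(24 \right)}} + a{\left(26 \right)} = - \frac{1179}{11 - 24} + 100 = - \frac{1179}{-13} + 100 = \left(-1179\right) \left(- \frac{1}{13}\right) + 100 = \frac{1179}{13} + 100 = \frac{2479}{13}$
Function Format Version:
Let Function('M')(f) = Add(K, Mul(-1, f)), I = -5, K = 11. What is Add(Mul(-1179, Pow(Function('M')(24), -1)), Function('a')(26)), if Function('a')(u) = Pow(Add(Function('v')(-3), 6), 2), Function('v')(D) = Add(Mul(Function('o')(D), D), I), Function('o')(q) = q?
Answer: Rational(2479, 13) ≈ 190.69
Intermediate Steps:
Function('v')(D) = Add(-5, Pow(D, 2)) (Function('v')(D) = Add(Mul(D, D), -5) = Add(Pow(D, 2), -5) = Add(-5, Pow(D, 2)))
Function('a')(u) = 100 (Function('a')(u) = Pow(Add(Add(-5, Pow(-3, 2)), 6), 2) = Pow(Add(Add(-5, 9), 6), 2) = Pow(Add(4, 6), 2) = Pow(10, 2) = 100)
Function('M')(f) = Add(11, Mul(-1, f))
Add(Mul(-1179, Pow(Function('M')(24), -1)), Function('a')(26)) = Add(Mul(-1179, Pow(Add(11, Mul(-1, 24)), -1)), 100) = Add(Mul(-1179, Pow(Add(11, -24), -1)), 100) = Add(Mul(-1179, Pow(-13, -1)), 100) = Add(Mul(-1179, Rational(-1, 13)), 100) = Add(Rational(1179, 13), 100) = Rational(2479, 13)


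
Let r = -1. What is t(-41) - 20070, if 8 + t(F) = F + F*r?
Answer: -20078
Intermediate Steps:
t(F) = -8 (t(F) = -8 + (F + F*(-1)) = -8 + (F - F) = -8 + 0 = -8)
t(-41) - 20070 = -8 - 20070 = -20078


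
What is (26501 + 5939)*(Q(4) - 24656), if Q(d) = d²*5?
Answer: -797245440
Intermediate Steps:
Q(d) = 5*d²
(26501 + 5939)*(Q(4) - 24656) = (26501 + 5939)*(5*4² - 24656) = 32440*(5*16 - 24656) = 32440*(80 - 24656) = 32440*(-24576) = -797245440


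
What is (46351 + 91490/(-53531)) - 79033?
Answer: -1749591632/53531 ≈ -32684.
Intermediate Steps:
(46351 + 91490/(-53531)) - 79033 = (46351 + 91490*(-1/53531)) - 79033 = (46351 - 91490/53531) - 79033 = 2481123891/53531 - 79033 = -1749591632/53531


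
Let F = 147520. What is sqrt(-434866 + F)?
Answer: I*sqrt(287346) ≈ 536.05*I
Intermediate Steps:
sqrt(-434866 + F) = sqrt(-434866 + 147520) = sqrt(-287346) = I*sqrt(287346)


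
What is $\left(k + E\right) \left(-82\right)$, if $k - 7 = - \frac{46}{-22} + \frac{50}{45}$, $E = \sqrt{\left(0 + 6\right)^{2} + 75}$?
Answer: $- \frac{82820}{99} - 82 \sqrt{111} \approx -1700.5$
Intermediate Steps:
$E = \sqrt{111}$ ($E = \sqrt{6^{2} + 75} = \sqrt{36 + 75} = \sqrt{111} \approx 10.536$)
$k = \frac{1010}{99}$ ($k = 7 + \left(- \frac{46}{-22} + \frac{50}{45}\right) = 7 + \left(\left(-46\right) \left(- \frac{1}{22}\right) + 50 \cdot \frac{1}{45}\right) = 7 + \left(\frac{23}{11} + \frac{10}{9}\right) = 7 + \frac{317}{99} = \frac{1010}{99} \approx 10.202$)
$\left(k + E\right) \left(-82\right) = \left(\frac{1010}{99} + \sqrt{111}\right) \left(-82\right) = - \frac{82820}{99} - 82 \sqrt{111}$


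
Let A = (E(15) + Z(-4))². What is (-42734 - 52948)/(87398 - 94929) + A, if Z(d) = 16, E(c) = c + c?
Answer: 16031278/7531 ≈ 2128.7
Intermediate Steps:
E(c) = 2*c
A = 2116 (A = (2*15 + 16)² = (30 + 16)² = 46² = 2116)
(-42734 - 52948)/(87398 - 94929) + A = (-42734 - 52948)/(87398 - 94929) + 2116 = -95682/(-7531) + 2116 = -95682*(-1/7531) + 2116 = 95682/7531 + 2116 = 16031278/7531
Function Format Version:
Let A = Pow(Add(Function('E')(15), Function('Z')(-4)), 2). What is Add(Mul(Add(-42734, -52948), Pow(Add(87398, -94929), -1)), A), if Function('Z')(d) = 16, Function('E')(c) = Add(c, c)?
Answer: Rational(16031278, 7531) ≈ 2128.7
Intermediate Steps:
Function('E')(c) = Mul(2, c)
A = 2116 (A = Pow(Add(Mul(2, 15), 16), 2) = Pow(Add(30, 16), 2) = Pow(46, 2) = 2116)
Add(Mul(Add(-42734, -52948), Pow(Add(87398, -94929), -1)), A) = Add(Mul(Add(-42734, -52948), Pow(Add(87398, -94929), -1)), 2116) = Add(Mul(-95682, Pow(-7531, -1)), 2116) = Add(Mul(-95682, Rational(-1, 7531)), 2116) = Add(Rational(95682, 7531), 2116) = Rational(16031278, 7531)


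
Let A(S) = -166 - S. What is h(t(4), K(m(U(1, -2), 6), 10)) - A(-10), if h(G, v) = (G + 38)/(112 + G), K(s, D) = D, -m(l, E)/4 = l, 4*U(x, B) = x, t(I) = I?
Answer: 9069/58 ≈ 156.36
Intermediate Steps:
U(x, B) = x/4
m(l, E) = -4*l
h(G, v) = (38 + G)/(112 + G)
h(t(4), K(m(U(1, -2), 6), 10)) - A(-10) = (38 + 4)/(112 + 4) - (-166 - 1*(-10)) = 42/116 - (-166 + 10) = (1/116)*42 - 1*(-156) = 21/58 + 156 = 9069/58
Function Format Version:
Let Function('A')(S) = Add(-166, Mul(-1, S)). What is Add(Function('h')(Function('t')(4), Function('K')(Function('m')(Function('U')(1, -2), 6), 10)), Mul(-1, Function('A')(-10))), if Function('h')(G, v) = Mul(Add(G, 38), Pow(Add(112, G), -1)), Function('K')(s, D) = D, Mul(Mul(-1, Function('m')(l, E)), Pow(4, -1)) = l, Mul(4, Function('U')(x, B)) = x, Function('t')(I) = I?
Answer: Rational(9069, 58) ≈ 156.36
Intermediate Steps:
Function('U')(x, B) = Mul(Rational(1, 4), x)
Function('m')(l, E) = Mul(-4, l)
Function('h')(G, v) = Mul(Pow(Add(112, G), -1), Add(38, G)) (Function('h')(G, v) = Mul(Add(38, G), Pow(Add(112, G), -1)) = Mul(Pow(Add(112, G), -1), Add(38, G)))
Add(Function('h')(Function('t')(4), Function('K')(Function('m')(Function('U')(1, -2), 6), 10)), Mul(-1, Function('A')(-10))) = Add(Mul(Pow(Add(112, 4), -1), Add(38, 4)), Mul(-1, Add(-166, Mul(-1, -10)))) = Add(Mul(Pow(116, -1), 42), Mul(-1, Add(-166, 10))) = Add(Mul(Rational(1, 116), 42), Mul(-1, -156)) = Add(Rational(21, 58), 156) = Rational(9069, 58)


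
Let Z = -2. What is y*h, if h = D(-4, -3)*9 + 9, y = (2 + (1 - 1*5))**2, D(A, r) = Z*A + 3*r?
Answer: 0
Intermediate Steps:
D(A, r) = -2*A + 3*r
y = 4 (y = (2 + (1 - 5))**2 = (2 - 4)**2 = (-2)**2 = 4)
h = 0 (h = (-2*(-4) + 3*(-3))*9 + 9 = (8 - 9)*9 + 9 = -1*9 + 9 = -9 + 9 = 0)
y*h = 4*0 = 0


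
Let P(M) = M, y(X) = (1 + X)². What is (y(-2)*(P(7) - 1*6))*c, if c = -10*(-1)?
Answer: 10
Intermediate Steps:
c = 10
(y(-2)*(P(7) - 1*6))*c = ((1 - 2)²*(7 - 1*6))*10 = ((-1)²*(7 - 6))*10 = (1*1)*10 = 1*10 = 10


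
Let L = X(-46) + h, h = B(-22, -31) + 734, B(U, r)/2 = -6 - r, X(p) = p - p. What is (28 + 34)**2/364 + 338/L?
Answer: 56013/5096 ≈ 10.992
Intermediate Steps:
X(p) = 0
B(U, r) = -12 - 2*r (B(U, r) = 2*(-6 - r) = -12 - 2*r)
h = 784 (h = (-12 - 2*(-31)) + 734 = (-12 + 62) + 734 = 50 + 734 = 784)
L = 784 (L = 0 + 784 = 784)
(28 + 34)**2/364 + 338/L = (28 + 34)**2/364 + 338/784 = 62**2*(1/364) + 338*(1/784) = 3844*(1/364) + 169/392 = 961/91 + 169/392 = 56013/5096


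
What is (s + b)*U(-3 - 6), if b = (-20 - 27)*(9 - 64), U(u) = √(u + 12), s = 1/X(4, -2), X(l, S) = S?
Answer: 5169*√3/2 ≈ 4476.5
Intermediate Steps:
s = -½ (s = 1/(-2) = -½ ≈ -0.50000)
U(u) = √(12 + u)
b = 2585 (b = -47*(-55) = 2585)
(s + b)*U(-3 - 6) = (-½ + 2585)*√(12 + (-3 - 6)) = 5169*√(12 - 9)/2 = 5169*√3/2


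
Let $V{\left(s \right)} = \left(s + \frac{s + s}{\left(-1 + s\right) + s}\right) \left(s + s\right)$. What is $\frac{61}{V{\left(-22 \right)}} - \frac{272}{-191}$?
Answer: $\frac{11846023}{7950184} \approx 1.49$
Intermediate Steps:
$V{\left(s \right)} = 2 s \left(s + \frac{2 s}{-1 + 2 s}\right)$ ($V{\left(s \right)} = \left(s + \frac{2 s}{-1 + 2 s}\right) 2 s = 2 s \left(s + \frac{2 s}{-1 + 2 s}\right)$)
$\frac{61}{V{\left(-22 \right)}} - \frac{272}{-191} = \frac{61}{\left(-22\right)^{2} \frac{1}{-1 + 2 \left(-22\right)} \left(2 + 4 \left(-22\right)\right)} - \frac{272}{-191} = \frac{61}{484 \frac{1}{-1 - 44} \left(2 - 88\right)} - - \frac{272}{191} = \frac{61}{484 \frac{1}{-45} \left(-86\right)} + \frac{272}{191} = \frac{61}{484 \left(- \frac{1}{45}\right) \left(-86\right)} + \frac{272}{191} = \frac{61}{\frac{41624}{45}} + \frac{272}{191} = 61 \cdot \frac{45}{41624} + \frac{272}{191} = \frac{2745}{41624} + \frac{272}{191} = \frac{11846023}{7950184}$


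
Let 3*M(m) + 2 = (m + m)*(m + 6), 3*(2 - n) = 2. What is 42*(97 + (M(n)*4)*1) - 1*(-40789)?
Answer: 412615/9 ≈ 45846.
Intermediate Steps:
n = 4/3 (n = 2 - 1/3*2 = 2 - 2/3 = 4/3 ≈ 1.3333)
M(m) = -2/3 + 2*m*(6 + m)/3 (M(m) = -2/3 + ((m + m)*(m + 6))/3 = -2/3 + ((2*m)*(6 + m))/3 = -2/3 + (2*m*(6 + m))/3 = -2/3 + 2*m*(6 + m)/3)
42*(97 + (M(n)*4)*1) - 1*(-40789) = 42*(97 + ((-2/3 + 4*(4/3) + 2*(4/3)**2/3)*4)*1) - 1*(-40789) = 42*(97 + ((-2/3 + 16/3 + (2/3)*(16/9))*4)*1) + 40789 = 42*(97 + ((-2/3 + 16/3 + 32/27)*4)*1) + 40789 = 42*(97 + ((158/27)*4)*1) + 40789 = 42*(97 + (632/27)*1) + 40789 = 42*(97 + 632/27) + 40789 = 42*(3251/27) + 40789 = 45514/9 + 40789 = 412615/9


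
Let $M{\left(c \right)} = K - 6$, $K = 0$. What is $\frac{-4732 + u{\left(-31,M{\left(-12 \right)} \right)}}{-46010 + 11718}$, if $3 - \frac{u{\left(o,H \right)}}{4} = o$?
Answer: $\frac{1149}{8573} \approx 0.13403$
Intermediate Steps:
$M{\left(c \right)} = -6$ ($M{\left(c \right)} = 0 - 6 = -6$)
$u{\left(o,H \right)} = 12 - 4 o$
$\frac{-4732 + u{\left(-31,M{\left(-12 \right)} \right)}}{-46010 + 11718} = \frac{-4732 + \left(12 - -124\right)}{-46010 + 11718} = \frac{-4732 + \left(12 + 124\right)}{-34292} = \left(-4732 + 136\right) \left(- \frac{1}{34292}\right) = \left(-4596\right) \left(- \frac{1}{34292}\right) = \frac{1149}{8573}$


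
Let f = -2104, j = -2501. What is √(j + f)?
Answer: I*√4605 ≈ 67.86*I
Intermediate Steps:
√(j + f) = √(-2501 - 2104) = √(-4605) = I*√4605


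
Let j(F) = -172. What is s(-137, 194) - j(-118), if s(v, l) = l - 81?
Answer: 285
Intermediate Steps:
s(v, l) = -81 + l
s(-137, 194) - j(-118) = (-81 + 194) - 1*(-172) = 113 + 172 = 285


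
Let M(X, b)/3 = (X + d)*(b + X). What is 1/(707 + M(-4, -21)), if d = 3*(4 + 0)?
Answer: 1/107 ≈ 0.0093458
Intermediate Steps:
d = 12 (d = 3*4 = 12)
M(X, b) = 3*(12 + X)*(X + b) (M(X, b) = 3*((X + 12)*(b + X)) = 3*((12 + X)*(X + b)) = 3*(12 + X)*(X + b))
1/(707 + M(-4, -21)) = 1/(707 + (3*(-4)**2 + 36*(-4) + 36*(-21) + 3*(-4)*(-21))) = 1/(707 + (3*16 - 144 - 756 + 252)) = 1/(707 + (48 - 144 - 756 + 252)) = 1/(707 - 600) = 1/107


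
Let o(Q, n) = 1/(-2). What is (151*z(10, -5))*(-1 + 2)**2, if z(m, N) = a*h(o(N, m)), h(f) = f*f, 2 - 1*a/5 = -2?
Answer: 755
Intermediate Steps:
o(Q, n) = -1/2
a = 20 (a = 10 - 5*(-2) = 10 + 10 = 20)
h(f) = f**2
z(m, N) = 5 (z(m, N) = 20*(-1/2)**2 = 20*(1/4) = 5)
(151*z(10, -5))*(-1 + 2)**2 = (151*5)*(-1 + 2)**2 = 755*1**2 = 755*1 = 755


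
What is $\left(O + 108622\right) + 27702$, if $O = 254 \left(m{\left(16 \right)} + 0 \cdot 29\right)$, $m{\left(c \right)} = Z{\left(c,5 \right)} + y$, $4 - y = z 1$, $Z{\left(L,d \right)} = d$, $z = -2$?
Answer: $139118$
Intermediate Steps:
$y = 6$ ($y = 4 - \left(-2\right) 1 = 4 - -2 = 4 + 2 = 6$)
$m{\left(c \right)} = 11$ ($m{\left(c \right)} = 5 + 6 = 11$)
$O = 2794$ ($O = 254 \left(11 + 0 \cdot 29\right) = 254 \left(11 + 0\right) = 254 \cdot 11 = 2794$)
$\left(O + 108622\right) + 27702 = \left(2794 + 108622\right) + 27702 = 111416 + 27702 = 139118$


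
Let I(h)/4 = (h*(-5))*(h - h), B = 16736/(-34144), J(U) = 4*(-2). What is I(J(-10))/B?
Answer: 0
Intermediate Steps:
J(U) = -8
B = -523/1067 (B = 16736*(-1/34144) = -523/1067 ≈ -0.49016)
I(h) = 0 (I(h) = 4*((h*(-5))*(h - h)) = 4*(-5*h*0) = 4*0 = 0)
I(J(-10))/B = 0/(-523/1067) = 0*(-1067/523) = 0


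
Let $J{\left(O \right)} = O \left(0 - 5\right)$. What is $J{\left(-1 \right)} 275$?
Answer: $1375$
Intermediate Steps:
$J{\left(O \right)} = - 5 O$ ($J{\left(O \right)} = O \left(-5\right) = - 5 O$)
$J{\left(-1 \right)} 275 = \left(-5\right) \left(-1\right) 275 = 5 \cdot 275 = 1375$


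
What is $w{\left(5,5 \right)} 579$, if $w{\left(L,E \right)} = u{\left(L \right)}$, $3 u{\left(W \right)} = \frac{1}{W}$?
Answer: $\frac{193}{5} \approx 38.6$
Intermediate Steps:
$u{\left(W \right)} = \frac{1}{3 W}$
$w{\left(L,E \right)} = \frac{1}{3 L}$
$w{\left(5,5 \right)} 579 = \frac{1}{3 \cdot 5} \cdot 579 = \frac{1}{3} \cdot \frac{1}{5} \cdot 579 = \frac{1}{15} \cdot 579 = \frac{193}{5}$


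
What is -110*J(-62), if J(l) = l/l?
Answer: -110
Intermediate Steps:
J(l) = 1
-110*J(-62) = -110*1 = -110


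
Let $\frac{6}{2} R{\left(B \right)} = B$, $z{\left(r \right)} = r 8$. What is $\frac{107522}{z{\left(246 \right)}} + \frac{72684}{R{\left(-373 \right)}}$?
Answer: $- \frac{194510315}{367032} \approx -529.96$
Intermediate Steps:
$z{\left(r \right)} = 8 r$
$R{\left(B \right)} = \frac{B}{3}$
$\frac{107522}{z{\left(246 \right)}} + \frac{72684}{R{\left(-373 \right)}} = \frac{107522}{8 \cdot 246} + \frac{72684}{\frac{1}{3} \left(-373\right)} = \frac{107522}{1968} + \frac{72684}{- \frac{373}{3}} = 107522 \cdot \frac{1}{1968} + 72684 \left(- \frac{3}{373}\right) = \frac{53761}{984} - \frac{218052}{373} = - \frac{194510315}{367032}$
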